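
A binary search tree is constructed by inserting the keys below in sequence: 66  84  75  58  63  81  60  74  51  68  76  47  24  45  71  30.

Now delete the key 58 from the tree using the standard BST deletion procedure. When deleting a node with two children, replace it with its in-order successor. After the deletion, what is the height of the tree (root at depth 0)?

6

Insert 66: tree is empty, so 66 becomes the root.
Insert 84: 84 > 66 → go right. Place as right child of 66.
Insert 75: 75 > 66 → go right; 75 < 84 → go left. Place as left child of 84.
Insert 58: 58 < 66 → go left. Place as left child of 66.
Insert 63: 63 < 66 → go left; 63 > 58 → go right. Place as right child of 58.
Insert 81: 81 > 66 → go right; 81 < 84 → go left; 81 > 75 → go right. Place as right child of 75.
Insert 60: 60 < 66 → go left; 60 > 58 → go right; 60 < 63 → go left. Place as left child of 63.
Insert 74: 74 > 66 → go right; 74 < 84 → go left; 74 < 75 → go left. Place as left child of 75.
Insert 51: 51 < 66 → go left; 51 < 58 → go left. Place as left child of 58.
Insert 68: 68 > 66 → go right; 68 < 84 → go left; 68 < 75 → go left; 68 < 74 → go left. Place as left child of 74.
Insert 76: 76 > 66 → go right; 76 < 84 → go left; 76 > 75 → go right; 76 < 81 → go left. Place as left child of 81.
Insert 47: 47 < 66 → go left; 47 < 58 → go left; 47 < 51 → go left. Place as left child of 51.
Insert 24: 24 < 66 → go left; 24 < 58 → go left; 24 < 51 → go left; 24 < 47 → go left. Place as left child of 47.
Insert 45: 45 < 66 → go left; 45 < 58 → go left; 45 < 51 → go left; 45 < 47 → go left; 45 > 24 → go right. Place as right child of 24.
Insert 71: 71 > 66 → go right; 71 < 84 → go left; 71 < 75 → go left; 71 < 74 → go left; 71 > 68 → go right. Place as right child of 68.
Insert 30: 30 < 66 → go left; 30 < 58 → go left; 30 < 51 → go left; 30 < 47 → go left; 30 > 24 → go right; 30 < 45 → go left. Place as left child of 45.

Delete 58 (two children — replace with in-order successor).
After deletion, deepest node is 30 at depth 6.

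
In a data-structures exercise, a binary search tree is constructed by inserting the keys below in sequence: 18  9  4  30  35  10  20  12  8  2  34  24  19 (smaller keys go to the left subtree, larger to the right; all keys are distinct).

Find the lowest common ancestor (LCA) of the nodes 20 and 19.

20

Resulting structure (node: left, right):
  18: L=9, R=30
  9: L=4, R=10
  4: L=2, R=8
  30: L=20, R=35
  35: L=34, R=–
  10: L=–, R=12
  20: L=19, R=24
  12: L=–, R=–
  8: L=–, R=–
  2: L=–, R=–
  34: L=–, R=–
  24: L=–, R=–
  19: L=–, R=–

Path to 20: 18 → 30 → 20
Path to 19: 18 → 30 → 20 → 19
20 lies on both paths and is an ancestor of the other node.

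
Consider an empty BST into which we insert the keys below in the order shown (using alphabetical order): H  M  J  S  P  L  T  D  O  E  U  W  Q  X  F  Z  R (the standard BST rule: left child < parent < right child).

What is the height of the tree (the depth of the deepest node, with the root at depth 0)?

H: root
M: right child of H (depth 1)
J: left child of M (depth 2)
S: right child of M (depth 2)
P: left child of S (depth 3)
L: right child of J (depth 3)
T: right child of S (depth 3)
D: left child of H (depth 1)
O: left child of P (depth 4)
E: right child of D (depth 2)
U: right child of T (depth 4)
W: right child of U (depth 5)
Q: right child of P (depth 4)
X: right child of W (depth 6)
F: right child of E (depth 3)
Z: right child of X (depth 7)
R: right child of Q (depth 5)

The deepest node is Z at depth 7.

7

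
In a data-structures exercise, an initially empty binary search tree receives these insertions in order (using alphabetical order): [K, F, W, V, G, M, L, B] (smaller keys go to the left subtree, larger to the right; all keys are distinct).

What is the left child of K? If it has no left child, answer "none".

F

Resulting structure (node: left, right):
  K: L=F, R=W
  F: L=B, R=G
  W: L=V, R=–
  V: L=M, R=–
  G: L=–, R=–
  M: L=L, R=–
  L: L=–, R=–
  B: L=–, R=–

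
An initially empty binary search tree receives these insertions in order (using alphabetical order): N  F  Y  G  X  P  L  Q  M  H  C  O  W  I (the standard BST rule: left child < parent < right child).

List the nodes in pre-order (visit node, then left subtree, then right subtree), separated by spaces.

N F C G L H I M Y X P O Q W

Insert N: tree is empty, so N becomes the root.
Insert F: F < N → go left. Place as left child of N.
Insert Y: Y > N → go right. Place as right child of N.
Insert G: G < N → go left; G > F → go right. Place as right child of F.
Insert X: X > N → go right; X < Y → go left. Place as left child of Y.
Insert P: P > N → go right; P < Y → go left; P < X → go left. Place as left child of X.
Insert L: L < N → go left; L > F → go right; L > G → go right. Place as right child of G.
Insert Q: Q > N → go right; Q < Y → go left; Q < X → go left; Q > P → go right. Place as right child of P.
Insert M: M < N → go left; M > F → go right; M > G → go right; M > L → go right. Place as right child of L.
Insert H: H < N → go left; H > F → go right; H > G → go right; H < L → go left. Place as left child of L.
Insert C: C < N → go left; C < F → go left. Place as left child of F.
Insert O: O > N → go right; O < Y → go left; O < X → go left; O < P → go left. Place as left child of P.
Insert W: W > N → go right; W < Y → go left; W < X → go left; W > P → go right; W > Q → go right. Place as right child of Q.
Insert I: I < N → go left; I > F → go right; I > G → go right; I < L → go left; I > H → go right. Place as right child of H.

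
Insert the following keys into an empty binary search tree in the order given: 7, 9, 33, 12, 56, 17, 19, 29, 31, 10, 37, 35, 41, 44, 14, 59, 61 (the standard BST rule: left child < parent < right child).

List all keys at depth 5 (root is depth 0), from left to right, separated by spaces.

14 19 35 41 61

Resulting structure (node: left, right):
  7: L=–, R=9
  9: L=–, R=33
  33: L=12, R=56
  12: L=10, R=17
  56: L=37, R=59
  17: L=14, R=19
  19: L=–, R=29
  29: L=–, R=31
  31: L=–, R=–
  10: L=–, R=–
  37: L=35, R=41
  35: L=–, R=–
  41: L=–, R=44
  44: L=–, R=–
  14: L=–, R=–
  59: L=–, R=61
  61: L=–, R=–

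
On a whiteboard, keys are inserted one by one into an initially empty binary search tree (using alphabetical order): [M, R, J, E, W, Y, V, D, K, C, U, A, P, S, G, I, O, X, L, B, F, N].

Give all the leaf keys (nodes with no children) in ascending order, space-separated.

Insert M: tree is empty, so M becomes the root.
Insert R: R > M → go right. Place as right child of M.
Insert J: J < M → go left. Place as left child of M.
Insert E: E < M → go left; E < J → go left. Place as left child of J.
Insert W: W > M → go right; W > R → go right. Place as right child of R.
Insert Y: Y > M → go right; Y > R → go right; Y > W → go right. Place as right child of W.
Insert V: V > M → go right; V > R → go right; V < W → go left. Place as left child of W.
Insert D: D < M → go left; D < J → go left; D < E → go left. Place as left child of E.
Insert K: K < M → go left; K > J → go right. Place as right child of J.
Insert C: C < M → go left; C < J → go left; C < E → go left; C < D → go left. Place as left child of D.
Insert U: U > M → go right; U > R → go right; U < W → go left; U < V → go left. Place as left child of V.
Insert A: A < M → go left; A < J → go left; A < E → go left; A < D → go left; A < C → go left. Place as left child of C.
Insert P: P > M → go right; P < R → go left. Place as left child of R.
Insert S: S > M → go right; S > R → go right; S < W → go left; S < V → go left; S < U → go left. Place as left child of U.
Insert G: G < M → go left; G < J → go left; G > E → go right. Place as right child of E.
Insert I: I < M → go left; I < J → go left; I > E → go right; I > G → go right. Place as right child of G.
Insert O: O > M → go right; O < R → go left; O < P → go left. Place as left child of P.
Insert X: X > M → go right; X > R → go right; X > W → go right; X < Y → go left. Place as left child of Y.
Insert L: L < M → go left; L > J → go right; L > K → go right. Place as right child of K.
Insert B: B < M → go left; B < J → go left; B < E → go left; B < D → go left; B < C → go left; B > A → go right. Place as right child of A.
Insert F: F < M → go left; F < J → go left; F > E → go right; F < G → go left. Place as left child of G.
Insert N: N > M → go right; N < R → go left; N < P → go left; N < O → go left. Place as left child of O.

B F I L N S X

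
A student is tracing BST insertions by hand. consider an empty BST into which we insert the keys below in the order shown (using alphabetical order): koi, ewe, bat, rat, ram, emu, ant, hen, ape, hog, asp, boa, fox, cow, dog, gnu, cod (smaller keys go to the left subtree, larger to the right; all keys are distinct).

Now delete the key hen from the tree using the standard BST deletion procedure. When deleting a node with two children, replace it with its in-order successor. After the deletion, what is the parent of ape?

Resulting structure (node: left, right):
  koi: L=ewe, R=rat
  ewe: L=bat, R=hen
  bat: L=ant, R=emu
  rat: L=ram, R=–
  ram: L=–, R=–
  emu: L=boa, R=–
  ant: L=–, R=ape
  hen: L=fox, R=hog
  ape: L=–, R=asp
  hog: L=–, R=–
  asp: L=–, R=–
  boa: L=–, R=cow
  fox: L=–, R=gnu
  cow: L=cod, R=dog
  dog: L=–, R=–
  gnu: L=–, R=–
  cod: L=–, R=–

Delete hen (two children — replace with in-order successor).
After deletion, ape's parent is ant.

ant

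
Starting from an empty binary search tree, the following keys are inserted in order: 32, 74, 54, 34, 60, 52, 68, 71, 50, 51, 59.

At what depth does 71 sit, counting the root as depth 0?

32: root
74: right child of 32 (depth 1)
54: left child of 74 (depth 2)
34: left child of 54 (depth 3)
60: right child of 54 (depth 3)
52: right child of 34 (depth 4)
68: right child of 60 (depth 4)
71: right child of 68 (depth 5)
50: left child of 52 (depth 5)
51: right child of 50 (depth 6)
59: left child of 60 (depth 4)

Path to 71: 32 → 74 → 54 → 60 → 68 → 71, which is 5 edges.

5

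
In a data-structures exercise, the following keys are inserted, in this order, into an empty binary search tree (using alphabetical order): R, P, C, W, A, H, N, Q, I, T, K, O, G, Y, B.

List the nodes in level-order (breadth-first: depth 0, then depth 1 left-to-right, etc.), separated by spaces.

R P W C Q T Y A H B G N I O K

R: root
P: left child of R (depth 1)
C: left child of P (depth 2)
W: right child of R (depth 1)
A: left child of C (depth 3)
H: right child of C (depth 3)
N: right child of H (depth 4)
Q: right child of P (depth 2)
I: left child of N (depth 5)
T: left child of W (depth 2)
K: right child of I (depth 6)
O: right child of N (depth 5)
G: left child of H (depth 4)
Y: right child of W (depth 2)
B: right child of A (depth 4)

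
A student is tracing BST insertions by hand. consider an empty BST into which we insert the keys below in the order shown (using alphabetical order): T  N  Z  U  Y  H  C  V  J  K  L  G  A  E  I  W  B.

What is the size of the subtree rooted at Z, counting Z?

Insert T: tree is empty, so T becomes the root.
Insert N: N < T → go left. Place as left child of T.
Insert Z: Z > T → go right. Place as right child of T.
Insert U: U > T → go right; U < Z → go left. Place as left child of Z.
Insert Y: Y > T → go right; Y < Z → go left; Y > U → go right. Place as right child of U.
Insert H: H < T → go left; H < N → go left. Place as left child of N.
Insert C: C < T → go left; C < N → go left; C < H → go left. Place as left child of H.
Insert V: V > T → go right; V < Z → go left; V > U → go right; V < Y → go left. Place as left child of Y.
Insert J: J < T → go left; J < N → go left; J > H → go right. Place as right child of H.
Insert K: K < T → go left; K < N → go left; K > H → go right; K > J → go right. Place as right child of J.
Insert L: L < T → go left; L < N → go left; L > H → go right; L > J → go right; L > K → go right. Place as right child of K.
Insert G: G < T → go left; G < N → go left; G < H → go left; G > C → go right. Place as right child of C.
Insert A: A < T → go left; A < N → go left; A < H → go left; A < C → go left. Place as left child of C.
Insert E: E < T → go left; E < N → go left; E < H → go left; E > C → go right; E < G → go left. Place as left child of G.
Insert I: I < T → go left; I < N → go left; I > H → go right; I < J → go left. Place as left child of J.
Insert W: W > T → go right; W < Z → go left; W > U → go right; W < Y → go left; W > V → go right. Place as right child of V.
Insert B: B < T → go left; B < N → go left; B < H → go left; B < C → go left; B > A → go right. Place as right child of A.

Subtree rooted at Z contains: Z, U, Y, V, W — 5 nodes.

5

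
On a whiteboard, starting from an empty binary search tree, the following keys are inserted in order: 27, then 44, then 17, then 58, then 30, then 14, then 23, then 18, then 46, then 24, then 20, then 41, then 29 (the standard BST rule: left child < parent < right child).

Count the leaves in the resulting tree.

27: root
44: right child of 27 (depth 1)
17: left child of 27 (depth 1)
58: right child of 44 (depth 2)
30: left child of 44 (depth 2)
14: left child of 17 (depth 2)
23: right child of 17 (depth 2)
18: left child of 23 (depth 3)
46: left child of 58 (depth 3)
24: right child of 23 (depth 3)
20: right child of 18 (depth 4)
41: right child of 30 (depth 3)
29: left child of 30 (depth 3)

Leaves: 14, 20, 24, 29, 41, 46 — 6 in total.

6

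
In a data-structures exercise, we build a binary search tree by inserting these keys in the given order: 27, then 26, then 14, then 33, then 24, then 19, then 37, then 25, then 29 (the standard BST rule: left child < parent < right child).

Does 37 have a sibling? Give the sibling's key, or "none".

Insert 27: tree is empty, so 27 becomes the root.
Insert 26: 26 < 27 → go left. Place as left child of 27.
Insert 14: 14 < 27 → go left; 14 < 26 → go left. Place as left child of 26.
Insert 33: 33 > 27 → go right. Place as right child of 27.
Insert 24: 24 < 27 → go left; 24 < 26 → go left; 24 > 14 → go right. Place as right child of 14.
Insert 19: 19 < 27 → go left; 19 < 26 → go left; 19 > 14 → go right; 19 < 24 → go left. Place as left child of 24.
Insert 37: 37 > 27 → go right; 37 > 33 → go right. Place as right child of 33.
Insert 25: 25 < 27 → go left; 25 < 26 → go left; 25 > 14 → go right; 25 > 24 → go right. Place as right child of 24.
Insert 29: 29 > 27 → go right; 29 < 33 → go left. Place as left child of 33.

37's parent is 33; the other child of 33 is 29.

29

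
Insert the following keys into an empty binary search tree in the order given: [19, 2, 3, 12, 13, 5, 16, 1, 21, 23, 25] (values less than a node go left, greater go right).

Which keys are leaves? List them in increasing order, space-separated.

1 5 16 25

19: root
2: left child of 19 (depth 1)
3: right child of 2 (depth 2)
12: right child of 3 (depth 3)
13: right child of 12 (depth 4)
5: left child of 12 (depth 4)
16: right child of 13 (depth 5)
1: left child of 2 (depth 2)
21: right child of 19 (depth 1)
23: right child of 21 (depth 2)
25: right child of 23 (depth 3)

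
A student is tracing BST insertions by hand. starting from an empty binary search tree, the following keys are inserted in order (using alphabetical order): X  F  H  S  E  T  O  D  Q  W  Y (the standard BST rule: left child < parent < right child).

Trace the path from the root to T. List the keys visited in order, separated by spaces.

Insert X: tree is empty, so X becomes the root.
Insert F: F < X → go left. Place as left child of X.
Insert H: H < X → go left; H > F → go right. Place as right child of F.
Insert S: S < X → go left; S > F → go right; S > H → go right. Place as right child of H.
Insert E: E < X → go left; E < F → go left. Place as left child of F.
Insert T: T < X → go left; T > F → go right; T > H → go right; T > S → go right. Place as right child of S.
Insert O: O < X → go left; O > F → go right; O > H → go right; O < S → go left. Place as left child of S.
Insert D: D < X → go left; D < F → go left; D < E → go left. Place as left child of E.
Insert Q: Q < X → go left; Q > F → go right; Q > H → go right; Q < S → go left; Q > O → go right. Place as right child of O.
Insert W: W < X → go left; W > F → go right; W > H → go right; W > S → go right; W > T → go right. Place as right child of T.
Insert Y: Y > X → go right. Place as right child of X.

X F H S T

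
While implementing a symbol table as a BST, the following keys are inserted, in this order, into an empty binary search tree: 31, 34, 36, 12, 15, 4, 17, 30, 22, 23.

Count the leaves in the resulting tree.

3

Insert 31: tree is empty, so 31 becomes the root.
Insert 34: 34 > 31 → go right. Place as right child of 31.
Insert 36: 36 > 31 → go right; 36 > 34 → go right. Place as right child of 34.
Insert 12: 12 < 31 → go left. Place as left child of 31.
Insert 15: 15 < 31 → go left; 15 > 12 → go right. Place as right child of 12.
Insert 4: 4 < 31 → go left; 4 < 12 → go left. Place as left child of 12.
Insert 17: 17 < 31 → go left; 17 > 12 → go right; 17 > 15 → go right. Place as right child of 15.
Insert 30: 30 < 31 → go left; 30 > 12 → go right; 30 > 15 → go right; 30 > 17 → go right. Place as right child of 17.
Insert 22: 22 < 31 → go left; 22 > 12 → go right; 22 > 15 → go right; 22 > 17 → go right; 22 < 30 → go left. Place as left child of 30.
Insert 23: 23 < 31 → go left; 23 > 12 → go right; 23 > 15 → go right; 23 > 17 → go right; 23 < 30 → go left; 23 > 22 → go right. Place as right child of 22.

Leaves: 4, 23, 36 — 3 in total.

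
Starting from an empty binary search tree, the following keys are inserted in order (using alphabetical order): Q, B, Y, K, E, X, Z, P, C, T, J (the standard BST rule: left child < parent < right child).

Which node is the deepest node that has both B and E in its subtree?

Q: root
B: left child of Q (depth 1)
Y: right child of Q (depth 1)
K: right child of B (depth 2)
E: left child of K (depth 3)
X: left child of Y (depth 2)
Z: right child of Y (depth 2)
P: right child of K (depth 3)
C: left child of E (depth 4)
T: left child of X (depth 3)
J: right child of E (depth 4)

Path to B: Q → B
Path to E: Q → B → K → E
B lies on both paths and is an ancestor of the other node.

B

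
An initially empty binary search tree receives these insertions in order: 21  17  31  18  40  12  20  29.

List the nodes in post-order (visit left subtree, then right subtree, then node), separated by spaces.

21: root
17: left child of 21 (depth 1)
31: right child of 21 (depth 1)
18: right child of 17 (depth 2)
40: right child of 31 (depth 2)
12: left child of 17 (depth 2)
20: right child of 18 (depth 3)
29: left child of 31 (depth 2)

12 20 18 17 29 40 31 21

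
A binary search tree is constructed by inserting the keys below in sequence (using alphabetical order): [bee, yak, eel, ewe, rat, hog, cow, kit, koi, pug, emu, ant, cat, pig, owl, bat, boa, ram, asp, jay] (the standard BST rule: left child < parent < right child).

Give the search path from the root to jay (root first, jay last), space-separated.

bee yak eel ewe rat hog kit jay

Insert bee: tree is empty, so bee becomes the root.
Insert yak: yak > bee → go right. Place as right child of bee.
Insert eel: eel > bee → go right; eel < yak → go left. Place as left child of yak.
Insert ewe: ewe > bee → go right; ewe < yak → go left; ewe > eel → go right. Place as right child of eel.
Insert rat: rat > bee → go right; rat < yak → go left; rat > eel → go right; rat > ewe → go right. Place as right child of ewe.
Insert hog: hog > bee → go right; hog < yak → go left; hog > eel → go right; hog > ewe → go right; hog < rat → go left. Place as left child of rat.
Insert cow: cow > bee → go right; cow < yak → go left; cow < eel → go left. Place as left child of eel.
Insert kit: kit > bee → go right; kit < yak → go left; kit > eel → go right; kit > ewe → go right; kit < rat → go left; kit > hog → go right. Place as right child of hog.
Insert koi: koi > bee → go right; koi < yak → go left; koi > eel → go right; koi > ewe → go right; koi < rat → go left; koi > hog → go right; koi > kit → go right. Place as right child of kit.
Insert pug: pug > bee → go right; pug < yak → go left; pug > eel → go right; pug > ewe → go right; pug < rat → go left; pug > hog → go right; pug > kit → go right; pug > koi → go right. Place as right child of koi.
Insert emu: emu > bee → go right; emu < yak → go left; emu > eel → go right; emu < ewe → go left. Place as left child of ewe.
Insert ant: ant < bee → go left. Place as left child of bee.
Insert cat: cat > bee → go right; cat < yak → go left; cat < eel → go left; cat < cow → go left. Place as left child of cow.
Insert pig: pig > bee → go right; pig < yak → go left; pig > eel → go right; pig > ewe → go right; pig < rat → go left; pig > hog → go right; pig > kit → go right; pig > koi → go right; pig < pug → go left. Place as left child of pug.
Insert owl: owl > bee → go right; owl < yak → go left; owl > eel → go right; owl > ewe → go right; owl < rat → go left; owl > hog → go right; owl > kit → go right; owl > koi → go right; owl < pug → go left; owl < pig → go left. Place as left child of pig.
Insert bat: bat < bee → go left; bat > ant → go right. Place as right child of ant.
Insert boa: boa > bee → go right; boa < yak → go left; boa < eel → go left; boa < cow → go left; boa < cat → go left. Place as left child of cat.
Insert ram: ram > bee → go right; ram < yak → go left; ram > eel → go right; ram > ewe → go right; ram < rat → go left; ram > hog → go right; ram > kit → go right; ram > koi → go right; ram > pug → go right. Place as right child of pug.
Insert asp: asp < bee → go left; asp > ant → go right; asp < bat → go left. Place as left child of bat.
Insert jay: jay > bee → go right; jay < yak → go left; jay > eel → go right; jay > ewe → go right; jay < rat → go left; jay > hog → go right; jay < kit → go left. Place as left child of kit.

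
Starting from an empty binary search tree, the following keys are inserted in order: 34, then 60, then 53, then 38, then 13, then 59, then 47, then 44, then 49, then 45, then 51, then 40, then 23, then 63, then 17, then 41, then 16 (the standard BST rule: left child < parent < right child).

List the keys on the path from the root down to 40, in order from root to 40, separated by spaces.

34: root
60: right child of 34 (depth 1)
53: left child of 60 (depth 2)
38: left child of 53 (depth 3)
13: left child of 34 (depth 1)
59: right child of 53 (depth 3)
47: right child of 38 (depth 4)
44: left child of 47 (depth 5)
49: right child of 47 (depth 5)
45: right child of 44 (depth 6)
51: right child of 49 (depth 6)
40: left child of 44 (depth 6)
23: right child of 13 (depth 2)
63: right child of 60 (depth 2)
17: left child of 23 (depth 3)
41: right child of 40 (depth 7)
16: left child of 17 (depth 4)

34 60 53 38 47 44 40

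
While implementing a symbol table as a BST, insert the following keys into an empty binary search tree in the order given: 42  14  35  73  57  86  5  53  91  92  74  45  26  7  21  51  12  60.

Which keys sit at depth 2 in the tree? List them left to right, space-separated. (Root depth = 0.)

42: root
14: left child of 42 (depth 1)
35: right child of 14 (depth 2)
73: right child of 42 (depth 1)
57: left child of 73 (depth 2)
86: right child of 73 (depth 2)
5: left child of 14 (depth 2)
53: left child of 57 (depth 3)
91: right child of 86 (depth 3)
92: right child of 91 (depth 4)
74: left child of 86 (depth 3)
45: left child of 53 (depth 4)
26: left child of 35 (depth 3)
7: right child of 5 (depth 3)
21: left child of 26 (depth 4)
51: right child of 45 (depth 5)
12: right child of 7 (depth 4)
60: right child of 57 (depth 3)

5 35 57 86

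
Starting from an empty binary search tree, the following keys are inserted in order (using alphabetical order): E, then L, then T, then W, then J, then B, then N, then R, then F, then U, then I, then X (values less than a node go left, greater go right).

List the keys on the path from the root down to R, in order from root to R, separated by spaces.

E L T N R

Insert E: tree is empty, so E becomes the root.
Insert L: L > E → go right. Place as right child of E.
Insert T: T > E → go right; T > L → go right. Place as right child of L.
Insert W: W > E → go right; W > L → go right; W > T → go right. Place as right child of T.
Insert J: J > E → go right; J < L → go left. Place as left child of L.
Insert B: B < E → go left. Place as left child of E.
Insert N: N > E → go right; N > L → go right; N < T → go left. Place as left child of T.
Insert R: R > E → go right; R > L → go right; R < T → go left; R > N → go right. Place as right child of N.
Insert F: F > E → go right; F < L → go left; F < J → go left. Place as left child of J.
Insert U: U > E → go right; U > L → go right; U > T → go right; U < W → go left. Place as left child of W.
Insert I: I > E → go right; I < L → go left; I < J → go left; I > F → go right. Place as right child of F.
Insert X: X > E → go right; X > L → go right; X > T → go right; X > W → go right. Place as right child of W.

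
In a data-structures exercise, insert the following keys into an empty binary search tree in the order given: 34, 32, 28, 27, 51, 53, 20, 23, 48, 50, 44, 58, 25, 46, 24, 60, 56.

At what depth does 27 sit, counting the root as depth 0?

Insert 34: tree is empty, so 34 becomes the root.
Insert 32: 32 < 34 → go left. Place as left child of 34.
Insert 28: 28 < 34 → go left; 28 < 32 → go left. Place as left child of 32.
Insert 27: 27 < 34 → go left; 27 < 32 → go left; 27 < 28 → go left. Place as left child of 28.
Insert 51: 51 > 34 → go right. Place as right child of 34.
Insert 53: 53 > 34 → go right; 53 > 51 → go right. Place as right child of 51.
Insert 20: 20 < 34 → go left; 20 < 32 → go left; 20 < 28 → go left; 20 < 27 → go left. Place as left child of 27.
Insert 23: 23 < 34 → go left; 23 < 32 → go left; 23 < 28 → go left; 23 < 27 → go left; 23 > 20 → go right. Place as right child of 20.
Insert 48: 48 > 34 → go right; 48 < 51 → go left. Place as left child of 51.
Insert 50: 50 > 34 → go right; 50 < 51 → go left; 50 > 48 → go right. Place as right child of 48.
Insert 44: 44 > 34 → go right; 44 < 51 → go left; 44 < 48 → go left. Place as left child of 48.
Insert 58: 58 > 34 → go right; 58 > 51 → go right; 58 > 53 → go right. Place as right child of 53.
Insert 25: 25 < 34 → go left; 25 < 32 → go left; 25 < 28 → go left; 25 < 27 → go left; 25 > 20 → go right; 25 > 23 → go right. Place as right child of 23.
Insert 46: 46 > 34 → go right; 46 < 51 → go left; 46 < 48 → go left; 46 > 44 → go right. Place as right child of 44.
Insert 24: 24 < 34 → go left; 24 < 32 → go left; 24 < 28 → go left; 24 < 27 → go left; 24 > 20 → go right; 24 > 23 → go right; 24 < 25 → go left. Place as left child of 25.
Insert 60: 60 > 34 → go right; 60 > 51 → go right; 60 > 53 → go right; 60 > 58 → go right. Place as right child of 58.
Insert 56: 56 > 34 → go right; 56 > 51 → go right; 56 > 53 → go right; 56 < 58 → go left. Place as left child of 58.

Path to 27: 34 → 32 → 28 → 27, which is 3 edges.

3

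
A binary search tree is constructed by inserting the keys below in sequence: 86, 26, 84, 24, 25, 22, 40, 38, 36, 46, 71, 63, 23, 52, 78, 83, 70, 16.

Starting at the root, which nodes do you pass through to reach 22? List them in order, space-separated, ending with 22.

86 26 24 22

86: root
26: left child of 86 (depth 1)
84: right child of 26 (depth 2)
24: left child of 26 (depth 2)
25: right child of 24 (depth 3)
22: left child of 24 (depth 3)
40: left child of 84 (depth 3)
38: left child of 40 (depth 4)
36: left child of 38 (depth 5)
46: right child of 40 (depth 4)
71: right child of 46 (depth 5)
63: left child of 71 (depth 6)
23: right child of 22 (depth 4)
52: left child of 63 (depth 7)
78: right child of 71 (depth 6)
83: right child of 78 (depth 7)
70: right child of 63 (depth 7)
16: left child of 22 (depth 4)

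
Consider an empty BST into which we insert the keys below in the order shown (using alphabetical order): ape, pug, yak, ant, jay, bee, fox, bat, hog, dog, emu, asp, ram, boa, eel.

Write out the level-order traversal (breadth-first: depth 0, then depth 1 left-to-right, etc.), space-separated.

ape: root
pug: right child of ape (depth 1)
yak: right child of pug (depth 2)
ant: left child of ape (depth 1)
jay: left child of pug (depth 2)
bee: left child of jay (depth 3)
fox: right child of bee (depth 4)
bat: left child of bee (depth 4)
hog: right child of fox (depth 5)
dog: left child of fox (depth 5)
emu: right child of dog (depth 6)
asp: left child of bat (depth 5)
ram: left child of yak (depth 3)
boa: left child of dog (depth 6)
eel: left child of emu (depth 7)

ape ant pug jay yak bee ram bat fox asp dog hog boa emu eel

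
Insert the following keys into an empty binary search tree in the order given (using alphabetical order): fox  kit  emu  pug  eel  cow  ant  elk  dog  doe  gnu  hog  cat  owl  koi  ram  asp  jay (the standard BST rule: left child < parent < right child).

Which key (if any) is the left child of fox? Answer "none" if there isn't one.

emu

Resulting structure (node: left, right):
  fox: L=emu, R=kit
  kit: L=gnu, R=pug
  emu: L=eel, R=–
  pug: L=owl, R=ram
  eel: L=cow, R=elk
  cow: L=ant, R=dog
  ant: L=–, R=cat
  elk: L=–, R=–
  dog: L=doe, R=–
  doe: L=–, R=–
  gnu: L=–, R=hog
  hog: L=–, R=jay
  cat: L=asp, R=–
  owl: L=koi, R=–
  koi: L=–, R=–
  ram: L=–, R=–
  asp: L=–, R=–
  jay: L=–, R=–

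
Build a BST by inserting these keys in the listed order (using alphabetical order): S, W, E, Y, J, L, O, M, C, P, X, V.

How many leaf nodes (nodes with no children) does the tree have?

5

Resulting structure (node: left, right):
  S: L=E, R=W
  W: L=V, R=Y
  E: L=C, R=J
  Y: L=X, R=–
  J: L=–, R=L
  L: L=–, R=O
  O: L=M, R=P
  M: L=–, R=–
  C: L=–, R=–
  P: L=–, R=–
  X: L=–, R=–
  V: L=–, R=–

Leaves: C, M, P, V, X — 5 in total.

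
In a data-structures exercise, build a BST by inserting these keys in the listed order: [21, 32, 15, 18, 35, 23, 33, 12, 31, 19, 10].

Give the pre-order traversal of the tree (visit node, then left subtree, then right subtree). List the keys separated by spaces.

21 15 12 10 18 19 32 23 31 35 33

21: root
32: right child of 21 (depth 1)
15: left child of 21 (depth 1)
18: right child of 15 (depth 2)
35: right child of 32 (depth 2)
23: left child of 32 (depth 2)
33: left child of 35 (depth 3)
12: left child of 15 (depth 2)
31: right child of 23 (depth 3)
19: right child of 18 (depth 3)
10: left child of 12 (depth 3)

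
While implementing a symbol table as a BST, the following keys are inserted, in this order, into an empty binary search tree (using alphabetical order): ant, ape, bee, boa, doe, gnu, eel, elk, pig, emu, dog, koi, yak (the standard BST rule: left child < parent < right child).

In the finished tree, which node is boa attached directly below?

ant: root
ape: right child of ant (depth 1)
bee: right child of ape (depth 2)
boa: right child of bee (depth 3)
doe: right child of boa (depth 4)
gnu: right child of doe (depth 5)
eel: left child of gnu (depth 6)
elk: right child of eel (depth 7)
pig: right child of gnu (depth 6)
emu: right child of elk (depth 8)
dog: left child of eel (depth 7)
koi: left child of pig (depth 7)
yak: right child of pig (depth 7)

bee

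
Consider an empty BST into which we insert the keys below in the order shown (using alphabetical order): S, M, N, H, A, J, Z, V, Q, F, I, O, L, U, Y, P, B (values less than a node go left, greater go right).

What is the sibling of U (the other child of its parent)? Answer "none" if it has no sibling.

Y

Insert S: tree is empty, so S becomes the root.
Insert M: M < S → go left. Place as left child of S.
Insert N: N < S → go left; N > M → go right. Place as right child of M.
Insert H: H < S → go left; H < M → go left. Place as left child of M.
Insert A: A < S → go left; A < M → go left; A < H → go left. Place as left child of H.
Insert J: J < S → go left; J < M → go left; J > H → go right. Place as right child of H.
Insert Z: Z > S → go right. Place as right child of S.
Insert V: V > S → go right; V < Z → go left. Place as left child of Z.
Insert Q: Q < S → go left; Q > M → go right; Q > N → go right. Place as right child of N.
Insert F: F < S → go left; F < M → go left; F < H → go left; F > A → go right. Place as right child of A.
Insert I: I < S → go left; I < M → go left; I > H → go right; I < J → go left. Place as left child of J.
Insert O: O < S → go left; O > M → go right; O > N → go right; O < Q → go left. Place as left child of Q.
Insert L: L < S → go left; L < M → go left; L > H → go right; L > J → go right. Place as right child of J.
Insert U: U > S → go right; U < Z → go left; U < V → go left. Place as left child of V.
Insert Y: Y > S → go right; Y < Z → go left; Y > V → go right. Place as right child of V.
Insert P: P < S → go left; P > M → go right; P > N → go right; P < Q → go left; P > O → go right. Place as right child of O.
Insert B: B < S → go left; B < M → go left; B < H → go left; B > A → go right; B < F → go left. Place as left child of F.

U's parent is V; the other child of V is Y.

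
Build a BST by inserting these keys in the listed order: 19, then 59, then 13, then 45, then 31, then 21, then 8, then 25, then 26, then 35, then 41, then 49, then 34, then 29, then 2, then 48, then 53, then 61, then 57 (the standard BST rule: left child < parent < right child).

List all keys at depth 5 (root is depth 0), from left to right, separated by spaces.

19: root
59: right child of 19 (depth 1)
13: left child of 19 (depth 1)
45: left child of 59 (depth 2)
31: left child of 45 (depth 3)
21: left child of 31 (depth 4)
8: left child of 13 (depth 2)
25: right child of 21 (depth 5)
26: right child of 25 (depth 6)
35: right child of 31 (depth 4)
41: right child of 35 (depth 5)
49: right child of 45 (depth 3)
34: left child of 35 (depth 5)
29: right child of 26 (depth 7)
2: left child of 8 (depth 3)
48: left child of 49 (depth 4)
53: right child of 49 (depth 4)
61: right child of 59 (depth 2)
57: right child of 53 (depth 5)

25 34 41 57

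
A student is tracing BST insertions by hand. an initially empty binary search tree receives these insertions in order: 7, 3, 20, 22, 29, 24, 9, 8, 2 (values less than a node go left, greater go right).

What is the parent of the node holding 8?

7: root
3: left child of 7 (depth 1)
20: right child of 7 (depth 1)
22: right child of 20 (depth 2)
29: right child of 22 (depth 3)
24: left child of 29 (depth 4)
9: left child of 20 (depth 2)
8: left child of 9 (depth 3)
2: left child of 3 (depth 2)

9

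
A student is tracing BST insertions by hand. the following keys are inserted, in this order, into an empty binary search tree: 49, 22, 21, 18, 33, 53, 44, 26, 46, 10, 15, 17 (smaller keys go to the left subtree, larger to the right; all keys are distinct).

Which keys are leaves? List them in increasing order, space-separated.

49: root
22: left child of 49 (depth 1)
21: left child of 22 (depth 2)
18: left child of 21 (depth 3)
33: right child of 22 (depth 2)
53: right child of 49 (depth 1)
44: right child of 33 (depth 3)
26: left child of 33 (depth 3)
46: right child of 44 (depth 4)
10: left child of 18 (depth 4)
15: right child of 10 (depth 5)
17: right child of 15 (depth 6)

17 26 46 53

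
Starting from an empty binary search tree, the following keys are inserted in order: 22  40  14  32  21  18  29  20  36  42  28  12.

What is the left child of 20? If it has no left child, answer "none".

Resulting structure (node: left, right):
  22: L=14, R=40
  40: L=32, R=42
  14: L=12, R=21
  32: L=29, R=36
  21: L=18, R=–
  18: L=–, R=20
  29: L=28, R=–
  20: L=–, R=–
  36: L=–, R=–
  42: L=–, R=–
  28: L=–, R=–
  12: L=–, R=–

none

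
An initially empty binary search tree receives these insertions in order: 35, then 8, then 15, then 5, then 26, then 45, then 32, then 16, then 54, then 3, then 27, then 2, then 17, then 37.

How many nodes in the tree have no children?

Insert 35: tree is empty, so 35 becomes the root.
Insert 8: 8 < 35 → go left. Place as left child of 35.
Insert 15: 15 < 35 → go left; 15 > 8 → go right. Place as right child of 8.
Insert 5: 5 < 35 → go left; 5 < 8 → go left. Place as left child of 8.
Insert 26: 26 < 35 → go left; 26 > 8 → go right; 26 > 15 → go right. Place as right child of 15.
Insert 45: 45 > 35 → go right. Place as right child of 35.
Insert 32: 32 < 35 → go left; 32 > 8 → go right; 32 > 15 → go right; 32 > 26 → go right. Place as right child of 26.
Insert 16: 16 < 35 → go left; 16 > 8 → go right; 16 > 15 → go right; 16 < 26 → go left. Place as left child of 26.
Insert 54: 54 > 35 → go right; 54 > 45 → go right. Place as right child of 45.
Insert 3: 3 < 35 → go left; 3 < 8 → go left; 3 < 5 → go left. Place as left child of 5.
Insert 27: 27 < 35 → go left; 27 > 8 → go right; 27 > 15 → go right; 27 > 26 → go right; 27 < 32 → go left. Place as left child of 32.
Insert 2: 2 < 35 → go left; 2 < 8 → go left; 2 < 5 → go left; 2 < 3 → go left. Place as left child of 3.
Insert 17: 17 < 35 → go left; 17 > 8 → go right; 17 > 15 → go right; 17 < 26 → go left; 17 > 16 → go right. Place as right child of 16.
Insert 37: 37 > 35 → go right; 37 < 45 → go left. Place as left child of 45.

Leaves: 2, 17, 27, 37, 54 — 5 in total.

5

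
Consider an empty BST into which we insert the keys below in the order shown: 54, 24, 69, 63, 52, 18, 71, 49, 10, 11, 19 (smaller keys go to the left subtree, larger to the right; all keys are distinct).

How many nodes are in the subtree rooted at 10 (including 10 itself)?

Insert 54: tree is empty, so 54 becomes the root.
Insert 24: 24 < 54 → go left. Place as left child of 54.
Insert 69: 69 > 54 → go right. Place as right child of 54.
Insert 63: 63 > 54 → go right; 63 < 69 → go left. Place as left child of 69.
Insert 52: 52 < 54 → go left; 52 > 24 → go right. Place as right child of 24.
Insert 18: 18 < 54 → go left; 18 < 24 → go left. Place as left child of 24.
Insert 71: 71 > 54 → go right; 71 > 69 → go right. Place as right child of 69.
Insert 49: 49 < 54 → go left; 49 > 24 → go right; 49 < 52 → go left. Place as left child of 52.
Insert 10: 10 < 54 → go left; 10 < 24 → go left; 10 < 18 → go left. Place as left child of 18.
Insert 11: 11 < 54 → go left; 11 < 24 → go left; 11 < 18 → go left; 11 > 10 → go right. Place as right child of 10.
Insert 19: 19 < 54 → go left; 19 < 24 → go left; 19 > 18 → go right. Place as right child of 18.

Subtree rooted at 10 contains: 10, 11 — 2 nodes.

2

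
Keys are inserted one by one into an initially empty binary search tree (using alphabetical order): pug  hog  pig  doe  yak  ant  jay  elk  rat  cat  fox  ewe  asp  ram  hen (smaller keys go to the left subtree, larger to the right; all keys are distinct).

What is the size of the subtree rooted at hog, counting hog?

Resulting structure (node: left, right):
  pug: L=hog, R=yak
  hog: L=doe, R=pig
  pig: L=jay, R=–
  doe: L=ant, R=elk
  yak: L=rat, R=–
  ant: L=–, R=cat
  jay: L=–, R=–
  elk: L=–, R=fox
  rat: L=ram, R=–
  cat: L=asp, R=–
  fox: L=ewe, R=hen
  ewe: L=–, R=–
  asp: L=–, R=–
  ram: L=–, R=–
  hen: L=–, R=–

Subtree rooted at hog contains: hog, doe, ant, cat, asp, elk, fox, ewe, hen, pig, jay — 11 nodes.

11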